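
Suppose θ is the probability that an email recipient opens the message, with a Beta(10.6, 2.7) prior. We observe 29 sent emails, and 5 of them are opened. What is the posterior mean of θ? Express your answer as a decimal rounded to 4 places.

Observing 5 successes and 24 failures updates Beta(10.6, 2.7) by adding the success and failure counts to the two shape parameters: α = 10.6+5 = 15.6, β = 2.7+24 = 26.7.
Posterior mean = α/(α+β) = 15.6/42.3 = 0.3688.

Posterior mean ≈ 0.3688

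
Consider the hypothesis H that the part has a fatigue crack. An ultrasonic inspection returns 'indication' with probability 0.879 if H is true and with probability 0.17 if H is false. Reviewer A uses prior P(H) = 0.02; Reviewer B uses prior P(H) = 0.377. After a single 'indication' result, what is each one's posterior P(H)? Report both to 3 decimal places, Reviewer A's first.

Reviewer A: 0.095; Reviewer B: 0.758

The likelihood ratio for an 'indication' result is 0.879/0.17 = 5.1706.
Reviewer A: prior odds 0.02/0.98 = 0.020408; posterior odds 0.10552; posterior probability 0.095.
Reviewer B: prior odds 0.377/0.623 = 0.60514; posterior odds 3.1289; posterior probability 0.758.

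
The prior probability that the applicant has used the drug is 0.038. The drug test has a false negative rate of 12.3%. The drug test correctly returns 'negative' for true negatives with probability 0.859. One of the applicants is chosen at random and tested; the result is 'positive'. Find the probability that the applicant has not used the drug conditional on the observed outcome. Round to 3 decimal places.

P(¬H | E) ≈ 0.803

Let H be the event that the applicant has used the drug. P(H) = 0.038, so P(¬H) = 0.962. With E the 'positive' result, P(E|H) = 0.877 and P(E|¬H) = 0.141.
P(E) = 0.877·0.038 + 0.141·0.962 = 0.033326 + 0.13564 = 0.16897.
By Bayes' theorem, P(H|E) = 0.033326 / 0.16897 = 0.197. Hence P(¬H|E) = 1 − 0.197 = 0.803.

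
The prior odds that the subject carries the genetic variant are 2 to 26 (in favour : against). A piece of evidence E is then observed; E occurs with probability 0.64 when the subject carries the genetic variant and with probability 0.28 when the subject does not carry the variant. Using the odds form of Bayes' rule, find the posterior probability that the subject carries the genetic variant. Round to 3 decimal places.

Posterior probability ≈ 0.150

Prior odds = 2/26 = 0.076923. In log-odds, ln(0.076923) = -2.5649.
Add log likelihood ratio: ln(2.2857) = 0.82668.
Posterior log-odds = -1.7383, so posterior odds = exp(-1.7383) = 0.17582. Converting, P(H|E) = 0.17582/1.1758 = 0.150.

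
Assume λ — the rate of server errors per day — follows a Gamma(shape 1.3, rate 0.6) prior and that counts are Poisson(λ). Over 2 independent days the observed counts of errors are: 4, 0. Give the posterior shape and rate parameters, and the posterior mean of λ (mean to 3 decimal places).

Posterior: Gamma(shape=5.3, rate=2.6); mean ≈ 2.038

The Poisson likelihood adds the total count to the shape and the number of exposure periods to the rate. Here ∑xᵢ = 4 and n = 2, so shape 1.3→5.3 and rate 0.6→2.6.
E[λ | data] = 5.3/2.6 = 2.038.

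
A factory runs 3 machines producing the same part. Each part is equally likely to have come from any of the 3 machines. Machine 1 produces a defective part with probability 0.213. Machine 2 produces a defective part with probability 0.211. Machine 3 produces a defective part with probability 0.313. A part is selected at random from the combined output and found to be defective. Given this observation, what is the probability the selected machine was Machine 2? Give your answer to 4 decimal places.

P(defective|M1) = 0.213; P(defective|M2) = 0.211; P(defective|M3) = 0.313.
Prior × likelihood for each source: 0.333333·0.213=0.07100, 0.333333·0.211=0.07033, 0.333333·0.313=0.1043. Summing gives P(defective) = 0.24567.
P(Machine 2 | defective) = 0.07033 / 0.24567 = 0.2863.

Posterior probability ≈ 0.2863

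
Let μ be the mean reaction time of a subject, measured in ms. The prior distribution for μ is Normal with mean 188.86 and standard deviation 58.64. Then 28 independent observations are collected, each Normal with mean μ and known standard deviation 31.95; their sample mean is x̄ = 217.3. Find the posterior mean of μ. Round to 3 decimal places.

Posterior mean ≈ 217.002

Prior precision 1/τ₀² = 1/58.64² = 0.00029081; data precision n/σ² = 28/31.95² = 0.0274294.
Posterior precision = 0.00029081 + 0.0274294 = 0.0277202.
Posterior mean = (0.00029081·188.86 + 0.0274294·217.3) / 0.0277202 = 217.002.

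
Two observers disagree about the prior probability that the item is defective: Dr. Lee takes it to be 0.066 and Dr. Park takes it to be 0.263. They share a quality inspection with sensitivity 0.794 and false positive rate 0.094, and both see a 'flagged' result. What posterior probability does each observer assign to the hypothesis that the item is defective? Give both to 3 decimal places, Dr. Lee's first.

Dr. Lee: 0.374; Dr. Park: 0.751

The likelihood ratio for a 'flagged' result is 0.794/0.094 = 8.4468.
Dr. Lee: prior odds 0.066/0.934 = 0.070664; posterior odds 0.59688; posterior probability 0.374.
Dr. Park: prior odds 0.263/0.737 = 0.35685; posterior odds 3.0143; posterior probability 0.751.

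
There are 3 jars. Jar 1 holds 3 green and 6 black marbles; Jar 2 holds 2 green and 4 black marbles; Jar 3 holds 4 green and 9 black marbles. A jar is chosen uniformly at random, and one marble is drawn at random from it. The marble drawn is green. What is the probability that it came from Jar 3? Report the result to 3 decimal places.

Posterior probability ≈ 0.316

Tabulate prior·likelihood by source: [1] prior 0.333333, lik 0.3333, product 0.1111; [2] prior 0.333333, lik 0.3333, product 0.1111; [3] prior 0.333333, lik 0.3077, product 0.1026.
Normalizing constant = 0.32479; the posterior for Jar 3 is its product over the sum, 0.1026/0.32479 = 0.316.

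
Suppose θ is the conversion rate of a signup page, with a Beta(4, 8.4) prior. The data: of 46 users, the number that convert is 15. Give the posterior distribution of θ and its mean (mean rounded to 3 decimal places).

The binomial likelihood is conjugate to the Beta prior: with 15 successes and 31 failures, the posterior is Beta(4+15, 8.4+31) = Beta(19, 39.4).
E[θ | data] = 19/(19+39.4) = 0.325.

Posterior: Beta(19, 39.4); mean ≈ 0.325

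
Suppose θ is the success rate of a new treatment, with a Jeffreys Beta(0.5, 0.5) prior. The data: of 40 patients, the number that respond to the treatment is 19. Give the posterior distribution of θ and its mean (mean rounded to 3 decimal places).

Posterior: Beta(19.5, 21.5); mean ≈ 0.476

The binomial likelihood is conjugate to the Beta prior: with 19 successes and 21 failures, the posterior is Beta(0.5+19, 0.5+21) = Beta(19.5, 21.5).
Posterior mean = α/(α+β) = 19.5/41 = 0.476.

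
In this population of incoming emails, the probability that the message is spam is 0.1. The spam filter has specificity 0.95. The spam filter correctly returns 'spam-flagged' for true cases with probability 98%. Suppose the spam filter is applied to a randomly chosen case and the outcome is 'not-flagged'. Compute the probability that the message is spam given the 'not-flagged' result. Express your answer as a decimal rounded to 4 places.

Let H be the event that the message is spam. P(H) = 0.1, so P(¬H) = 0.9. With E the 'not-flagged' result, P(E|H) = 0.02 and P(E|¬H) = 0.95.
P(E) = 0.02·0.1 + 0.95·0.9 = 0.0020000 + 0.85500 = 0.85700.
By Bayes' theorem, P(H|E) = 0.0020000 / 0.85700 = 0.0023.

P(H | E) ≈ 0.0023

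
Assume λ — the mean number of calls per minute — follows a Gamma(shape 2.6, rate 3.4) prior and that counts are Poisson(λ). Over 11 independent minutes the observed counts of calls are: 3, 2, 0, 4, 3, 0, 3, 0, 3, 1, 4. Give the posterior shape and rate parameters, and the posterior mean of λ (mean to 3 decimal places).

Posterior: Gamma(shape=25.6, rate=14.4); mean ≈ 1.778

Total count ∑xᵢ = 23 over n = 11 minutes.
Gamma is conjugate to the Poisson likelihood: posterior is Gamma(shape = 2.6+23 = 25.6, rate = 3.4+11 = 14.4).
Posterior mean = shape/rate = 25.6/14.4 = 1.778.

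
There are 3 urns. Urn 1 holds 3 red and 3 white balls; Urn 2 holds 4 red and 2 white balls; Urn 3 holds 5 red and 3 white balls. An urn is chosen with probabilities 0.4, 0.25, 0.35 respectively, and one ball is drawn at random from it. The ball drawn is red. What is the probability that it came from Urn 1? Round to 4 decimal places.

Posterior probability ≈ 0.3416

P(red|Urn 1) = 0.5; P(red|Urn 2) = 0.6667; P(red|Urn 3) = 0.625.
Prior × likelihood for each source: 0.4·0.5=0.2000, 0.25·0.6667=0.1667, 0.35·0.625=0.2188. Summing gives P(red) = 0.58542.
P(Urn 1 | red) = 0.2000 / 0.58542 = 0.3416.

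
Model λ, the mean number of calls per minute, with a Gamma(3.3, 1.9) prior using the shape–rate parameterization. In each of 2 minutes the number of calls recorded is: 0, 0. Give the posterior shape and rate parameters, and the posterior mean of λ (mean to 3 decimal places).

Total count ∑xᵢ = 0 over n = 2 minutes.
Gamma is conjugate to the Poisson likelihood: posterior is Gamma(shape = 3.3+0 = 3.3, rate = 1.9+2 = 3.9).
Posterior mean = shape/rate = 3.3/3.9 = 0.846.

Posterior: Gamma(shape=3.3, rate=3.9); mean ≈ 0.846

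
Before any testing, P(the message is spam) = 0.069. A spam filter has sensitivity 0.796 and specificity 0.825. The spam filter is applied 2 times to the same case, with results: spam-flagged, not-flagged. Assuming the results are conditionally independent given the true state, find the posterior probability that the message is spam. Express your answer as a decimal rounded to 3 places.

Let H be the event that the message is spam; start with P(H) = 0.069. P('spam-flagged'|H) = 0.796, P('spam-flagged'|¬H) = 0.175.
Update on result 1 ('spam-flagged'): P(H) ← 0.796·0.0690 / (0.796·0.0690 + 0.175·0.9310) = 0.054924/0.21785 = 0.2521.
Update on result 2 ('not-flagged'): P(H) ← 0.204·0.2521 / (0.204·0.2521 + 0.825·0.7479) = 0.051432/0.66843 = 0.0769.

Posterior P(H) ≈ 0.077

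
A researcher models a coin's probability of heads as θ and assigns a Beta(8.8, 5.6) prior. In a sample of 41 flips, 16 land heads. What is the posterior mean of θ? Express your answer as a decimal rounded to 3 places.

The binomial likelihood is conjugate to the Beta prior: with 16 successes and 25 failures, the posterior is Beta(8.8+16, 5.6+25) = Beta(24.8, 30.6).
E[θ | data] = 24.8/(24.8+30.6) = 0.448.

Posterior mean ≈ 0.448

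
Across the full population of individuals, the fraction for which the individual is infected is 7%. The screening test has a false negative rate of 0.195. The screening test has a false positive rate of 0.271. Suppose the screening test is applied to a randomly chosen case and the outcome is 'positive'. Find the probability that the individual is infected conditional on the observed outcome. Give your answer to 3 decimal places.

P(H | E) ≈ 0.183

Let H be the event that the individual is infected. P(H) = 0.07, so P(¬H) = 0.93. With E the 'positive' result, P(E|H) = 0.805 and P(E|¬H) = 0.271.
P(E) = 0.805·0.07 + 0.271·0.93 = 0.056350 + 0.25203 = 0.30838.
By Bayes' theorem, P(H|E) = 0.056350 / 0.30838 = 0.183.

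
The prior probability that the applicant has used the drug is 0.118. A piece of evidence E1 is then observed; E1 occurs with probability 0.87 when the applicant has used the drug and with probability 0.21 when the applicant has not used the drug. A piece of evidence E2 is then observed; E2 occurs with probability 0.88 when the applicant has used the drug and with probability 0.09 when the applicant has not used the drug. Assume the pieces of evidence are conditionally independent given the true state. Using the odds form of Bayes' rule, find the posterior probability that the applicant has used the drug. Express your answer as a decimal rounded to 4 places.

Posterior probability ≈ 0.8442

Prior odds = 0.118/(1−0.118) = 0.13379. In log-odds, ln(0.13379) = -2.0115.
Add log likelihood ratios: ln(4.1429) + ln(9.7778) = 3.7015.
Posterior log-odds = 1.6900, so posterior odds = exp(1.6900) = 5.4194. Converting, P(H|E) = 5.4194/6.4194 = 0.8442.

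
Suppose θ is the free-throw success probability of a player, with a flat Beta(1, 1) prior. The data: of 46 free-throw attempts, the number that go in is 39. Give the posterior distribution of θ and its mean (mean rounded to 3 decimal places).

Observing 39 successes and 7 failures updates Beta(1, 1) by adding the success and failure counts to the two shape parameters: α = 1+39 = 40, β = 1+7 = 8.
Posterior mean = α/(α+β) = 40/48 = 0.833.

Posterior: Beta(40, 8); mean ≈ 0.833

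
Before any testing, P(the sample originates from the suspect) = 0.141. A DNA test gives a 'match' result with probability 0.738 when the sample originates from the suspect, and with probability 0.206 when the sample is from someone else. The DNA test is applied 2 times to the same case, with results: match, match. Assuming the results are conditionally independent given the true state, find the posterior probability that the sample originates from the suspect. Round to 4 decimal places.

Let H be the event that the sample originates from the suspect; start with P(H) = 0.141. P('match'|H) = 0.738, P('match'|¬H) = 0.206.
Update on result 1 ('match'): P(H) ← 0.738·0.1410 / (0.738·0.1410 + 0.206·0.8590) = 0.10406/0.28101 = 0.3703.
Update on result 2 ('match'): P(H) ← 0.738·0.3703 / (0.738·0.3703 + 0.206·0.6297) = 0.27328/0.40300 = 0.6781.

Posterior P(H) ≈ 0.6781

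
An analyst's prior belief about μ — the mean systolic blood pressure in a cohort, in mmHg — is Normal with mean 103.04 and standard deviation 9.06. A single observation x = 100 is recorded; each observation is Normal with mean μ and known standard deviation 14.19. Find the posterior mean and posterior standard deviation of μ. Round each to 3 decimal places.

Posterior mean ≈ 102.160; posterior SD ≈ 7.636

With known σ, the Normal prior is conjugate. Weight on the data is w = (n/σ²)/(n/σ² + 1/τ₀²) = 0.00496633/(0.00496633+0.0121827) = 0.28960.
Posterior mean = w·x̄ + (1−w)·μ₀ = 0.28960·100 + 0.71040·103.04 = 102.160. Posterior variance = 1/(0.00496633+0.0121827) = 58.3123, so SD = 7.636.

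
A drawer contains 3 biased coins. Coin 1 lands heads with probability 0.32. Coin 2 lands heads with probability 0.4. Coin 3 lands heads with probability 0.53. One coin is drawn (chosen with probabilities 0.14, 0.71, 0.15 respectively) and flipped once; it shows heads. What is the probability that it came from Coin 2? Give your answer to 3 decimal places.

Posterior probability ≈ 0.696

Tabulate prior·likelihood by source: [1] prior 0.14, lik 0.32, product 0.04480; [2] prior 0.71, lik 0.4, product 0.2840; [3] prior 0.15, lik 0.53, product 0.07950.
Normalizing constant = 0.40830; the posterior for Coin 2 is its product over the sum, 0.2840/0.40830 = 0.696.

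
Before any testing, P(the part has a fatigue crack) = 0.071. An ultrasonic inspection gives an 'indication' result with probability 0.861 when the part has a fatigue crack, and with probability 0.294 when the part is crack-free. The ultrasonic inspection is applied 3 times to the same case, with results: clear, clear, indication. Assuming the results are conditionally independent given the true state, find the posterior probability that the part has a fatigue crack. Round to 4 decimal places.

With H the event that the part has a fatigue crack, the joint likelihood of the observed sequence is P(data|H) = 0.139·0.139·0.861 = 0.016635 and P(data|¬H) = 0.706·0.706·0.294 = 0.14654.
Bayes: P(H|data) = 0.071·0.016635 / (0.071·0.016635 + 0.929·0.14654) = 0.0011811/0.13732 = 0.0086.

Posterior P(H) ≈ 0.0086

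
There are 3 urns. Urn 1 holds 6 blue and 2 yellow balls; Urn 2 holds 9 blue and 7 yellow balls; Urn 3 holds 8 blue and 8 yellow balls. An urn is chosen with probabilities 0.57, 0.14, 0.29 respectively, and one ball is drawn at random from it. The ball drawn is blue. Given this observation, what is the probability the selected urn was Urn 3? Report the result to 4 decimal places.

Posterior probability ≈ 0.2226

Tabulate prior·likelihood by source: [1] prior 0.57, lik 0.75, product 0.4275; [2] prior 0.14, lik 0.5625, product 0.07875; [3] prior 0.29, lik 0.5, product 0.1450.
Normalizing constant = 0.65125; the posterior for Urn 3 is its product over the sum, 0.1450/0.65125 = 0.2226.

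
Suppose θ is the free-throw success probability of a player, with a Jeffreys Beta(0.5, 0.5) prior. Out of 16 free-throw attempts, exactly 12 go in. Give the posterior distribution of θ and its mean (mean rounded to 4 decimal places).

The binomial likelihood is conjugate to the Beta prior: with 12 successes and 4 failures, the posterior is Beta(0.5+12, 0.5+4) = Beta(12.5, 4.5).
E[θ | data] = 12.5/(12.5+4.5) = 0.7353.

Posterior: Beta(12.5, 4.5); mean ≈ 0.7353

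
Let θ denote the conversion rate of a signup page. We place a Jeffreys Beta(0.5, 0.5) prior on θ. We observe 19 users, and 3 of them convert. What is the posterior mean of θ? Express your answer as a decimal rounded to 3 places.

Posterior mean ≈ 0.175

The binomial likelihood is conjugate to the Beta prior: with 3 successes and 16 failures, the posterior is Beta(0.5+3, 0.5+16) = Beta(3.5, 16.5).
E[θ | data] = 3.5/(3.5+16.5) = 0.175.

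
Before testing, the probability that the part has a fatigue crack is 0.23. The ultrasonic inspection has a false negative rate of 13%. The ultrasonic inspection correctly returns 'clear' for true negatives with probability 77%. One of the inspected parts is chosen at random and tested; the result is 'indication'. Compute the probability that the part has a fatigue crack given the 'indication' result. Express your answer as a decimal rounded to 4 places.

Write H for 'the part has a fatigue crack'. Prior odds H:¬H = 0.23/0.77 = 0.29870. For the 'indication' outcome, the likelihood ratio is 0.87/0.23 = 3.7826.
Posterior odds = 0.29870 × 3.7826 = 1.1299, so P(H|E) = 1.1299/(1+1.1299) = 0.5305.

P(H | E) ≈ 0.5305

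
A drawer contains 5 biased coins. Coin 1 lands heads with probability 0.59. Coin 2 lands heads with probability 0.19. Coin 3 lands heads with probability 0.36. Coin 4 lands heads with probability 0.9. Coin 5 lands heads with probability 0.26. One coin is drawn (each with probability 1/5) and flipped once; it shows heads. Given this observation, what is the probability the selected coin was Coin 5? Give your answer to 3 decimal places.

Posterior probability ≈ 0.113

Tabulate prior·likelihood by source: [1] prior 0.2, lik 0.59, product 0.1180; [2] prior 0.2, lik 0.19, product 0.03800; [3] prior 0.2, lik 0.36, product 0.07200; [4] prior 0.2, lik 0.9, product 0.1800; [5] prior 0.2, lik 0.26, product 0.05200.
Normalizing constant = 0.46000; the posterior for Coin 5 is its product over the sum, 0.05200/0.46000 = 0.113.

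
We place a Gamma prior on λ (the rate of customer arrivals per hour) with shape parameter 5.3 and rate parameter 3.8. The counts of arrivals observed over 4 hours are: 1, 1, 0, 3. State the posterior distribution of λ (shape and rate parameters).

Posterior: Gamma(shape=10.3, rate=7.8)

The Poisson likelihood adds the total count to the shape and the number of exposure periods to the rate. Here ∑xᵢ = 5 and n = 4, so shape 5.3→10.3 and rate 3.8→7.8.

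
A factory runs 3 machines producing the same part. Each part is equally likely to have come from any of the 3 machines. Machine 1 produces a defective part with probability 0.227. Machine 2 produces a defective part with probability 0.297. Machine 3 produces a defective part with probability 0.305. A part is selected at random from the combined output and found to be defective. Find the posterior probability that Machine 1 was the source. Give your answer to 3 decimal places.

Posterior probability ≈ 0.274

P(defective|M1) = 0.227; P(defective|M2) = 0.297; P(defective|M3) = 0.305.
Prior × likelihood for each source: 0.333333·0.227=0.07567, 0.333333·0.297=0.09900, 0.333333·0.305=0.1017. Summing gives P(defective) = 0.27633.
P(Machine 1 | defective) = 0.07567 / 0.27633 = 0.274.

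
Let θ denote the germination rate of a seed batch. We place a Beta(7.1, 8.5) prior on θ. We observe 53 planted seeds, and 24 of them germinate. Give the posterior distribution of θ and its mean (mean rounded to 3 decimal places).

Posterior: Beta(31.1, 37.5); mean ≈ 0.453

The binomial likelihood is conjugate to the Beta prior: with 24 successes and 29 failures, the posterior is Beta(7.1+24, 8.5+29) = Beta(31.1, 37.5).
E[θ | data] = 31.1/(31.1+37.5) = 0.453.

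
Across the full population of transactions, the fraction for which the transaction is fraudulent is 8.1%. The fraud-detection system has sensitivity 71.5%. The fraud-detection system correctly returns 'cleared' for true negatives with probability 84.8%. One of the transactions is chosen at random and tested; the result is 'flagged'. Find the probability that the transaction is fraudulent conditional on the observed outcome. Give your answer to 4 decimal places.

Let H be the event that the transaction is fraudulent. P(H) = 0.081, so P(¬H) = 0.919. With E the 'flagged' result, P(E|H) = 0.715 and P(E|¬H) = 0.152.
P(E) = 0.715·0.081 + 0.152·0.919 = 0.057915 + 0.13969 = 0.19760.
By Bayes' theorem, P(H|E) = 0.057915 / 0.19760 = 0.2931.

P(H | E) ≈ 0.2931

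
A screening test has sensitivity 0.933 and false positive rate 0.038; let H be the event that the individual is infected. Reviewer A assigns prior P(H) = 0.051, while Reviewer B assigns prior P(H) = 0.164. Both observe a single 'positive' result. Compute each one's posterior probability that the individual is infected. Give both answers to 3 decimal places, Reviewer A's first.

Reviewer A: 0.569; Reviewer B: 0.828

The likelihood ratio for a 'positive' result is 0.933/0.038 = 24.553.
Reviewer A: prior odds 0.051/0.949 = 0.053741; posterior odds 1.3195; posterior probability 0.569.
Reviewer B: prior odds 0.164/0.836 = 0.19617; posterior odds 4.8165; posterior probability 0.828.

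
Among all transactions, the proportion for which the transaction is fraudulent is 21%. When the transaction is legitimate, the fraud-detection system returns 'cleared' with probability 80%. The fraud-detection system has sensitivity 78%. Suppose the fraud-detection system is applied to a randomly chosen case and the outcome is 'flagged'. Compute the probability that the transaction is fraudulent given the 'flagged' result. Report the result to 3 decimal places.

P(H | E) ≈ 0.509

Write H for 'the transaction is fraudulent'. Prior odds H:¬H = 0.21/0.79 = 0.26582. For the 'flagged' outcome, the likelihood ratio is 0.78/0.2 = 3.9000.
Posterior odds = 0.26582 × 3.9000 = 1.0367, so P(H|E) = 1.0367/(1+1.0367) = 0.509.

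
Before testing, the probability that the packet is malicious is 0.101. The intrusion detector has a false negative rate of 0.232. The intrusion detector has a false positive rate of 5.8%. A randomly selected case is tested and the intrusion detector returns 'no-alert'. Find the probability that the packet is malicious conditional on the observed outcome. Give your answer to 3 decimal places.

P(H | E) ≈ 0.027

Let H be the event that the packet is malicious. P(H) = 0.101, so P(¬H) = 0.899. With E the 'no-alert' result, P(E|H) = 0.232 and P(E|¬H) = 0.942.
P(E) = 0.232·0.101 + 0.942·0.899 = 0.023432 + 0.84686 = 0.87029.
By Bayes' theorem, P(H|E) = 0.023432 / 0.87029 = 0.027.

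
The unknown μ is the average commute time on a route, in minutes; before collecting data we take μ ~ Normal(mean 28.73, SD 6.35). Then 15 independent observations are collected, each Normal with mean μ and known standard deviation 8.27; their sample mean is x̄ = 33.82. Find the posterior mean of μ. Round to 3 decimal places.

Prior precision 1/τ₀² = 1/6.35² = 0.0248000; data precision n/σ² = 15/8.27² = 0.219321.
Posterior precision = 0.0248000 + 0.219321 = 0.244121.
Posterior mean = (0.0248000·28.73 + 0.219321·33.82) / 0.244121 = 33.303.

Posterior mean ≈ 33.303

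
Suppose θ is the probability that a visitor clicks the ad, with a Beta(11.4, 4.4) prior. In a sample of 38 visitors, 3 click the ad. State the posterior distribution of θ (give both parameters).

Posterior: Beta(14.4, 39.4)

The binomial likelihood is conjugate to the Beta prior: with 3 successes and 35 failures, the posterior is Beta(11.4+3, 4.4+35) = Beta(14.4, 39.4).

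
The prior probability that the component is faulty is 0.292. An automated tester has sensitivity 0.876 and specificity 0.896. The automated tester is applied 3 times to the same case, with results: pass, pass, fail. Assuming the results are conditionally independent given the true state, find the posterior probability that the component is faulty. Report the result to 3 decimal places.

With H the event that the component is faulty, the joint likelihood of the observed sequence is P(data|H) = 0.124·0.124·0.876 = 0.013469 and P(data|¬H) = 0.896·0.896·0.104 = 0.083493.
Bayes: P(H|data) = 0.292·0.013469 / (0.292·0.013469 + 0.708·0.083493) = 0.0039331/0.063046 = 0.0624.

Posterior P(H) ≈ 0.062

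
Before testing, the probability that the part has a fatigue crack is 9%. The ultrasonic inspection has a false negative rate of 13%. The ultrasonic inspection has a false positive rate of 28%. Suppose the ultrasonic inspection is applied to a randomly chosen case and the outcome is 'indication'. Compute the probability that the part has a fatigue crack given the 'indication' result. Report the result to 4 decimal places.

P(H | E) ≈ 0.2351

Write H for 'the part has a fatigue crack'. Prior odds H:¬H = 0.09/0.91 = 0.098901. For the 'indication' outcome, the likelihood ratio is 0.87/0.28 = 3.1071.
Posterior odds = 0.098901 × 3.1071 = 0.30730, so P(H|E) = 0.30730/(1+0.30730) = 0.2351.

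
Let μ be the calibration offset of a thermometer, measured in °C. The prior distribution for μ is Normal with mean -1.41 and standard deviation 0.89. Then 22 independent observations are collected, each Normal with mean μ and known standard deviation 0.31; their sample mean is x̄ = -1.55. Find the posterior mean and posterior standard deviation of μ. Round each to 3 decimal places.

Posterior mean ≈ -1.549; posterior SD ≈ 0.066

With known σ, the Normal prior is conjugate. Weight on the data is w = (n/σ²)/(n/σ² + 1/τ₀²) = 228.928/(228.928+1.26247) = 0.99452.
Posterior mean = w·x̄ + (1−w)·μ₀ = 0.99452·-1.55 + 0.0054844·-1.41 = -1.549. Posterior variance = 1/(228.928+1.26247) = 0.00434422, so SD = 0.066.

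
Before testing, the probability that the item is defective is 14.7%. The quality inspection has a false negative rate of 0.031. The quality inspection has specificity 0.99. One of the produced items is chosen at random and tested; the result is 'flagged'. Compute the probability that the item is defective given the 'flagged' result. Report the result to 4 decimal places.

Write H for 'the item is defective'. Prior odds H:¬H = 0.147/0.853 = 0.17233. For the 'flagged' outcome, the likelihood ratio is 0.969/0.01 = 96.900.
Posterior odds = 0.17233 × 96.900 = 16.699, so P(H|E) = 16.699/(1+16.699) = 0.9435.

P(H | E) ≈ 0.9435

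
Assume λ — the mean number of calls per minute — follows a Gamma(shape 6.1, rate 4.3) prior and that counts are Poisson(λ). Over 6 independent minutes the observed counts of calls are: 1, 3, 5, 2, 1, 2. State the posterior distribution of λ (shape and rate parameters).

The Poisson likelihood adds the total count to the shape and the number of exposure periods to the rate. Here ∑xᵢ = 14 and n = 6, so shape 6.1→20.1 and rate 4.3→10.3.

Posterior: Gamma(shape=20.1, rate=10.3)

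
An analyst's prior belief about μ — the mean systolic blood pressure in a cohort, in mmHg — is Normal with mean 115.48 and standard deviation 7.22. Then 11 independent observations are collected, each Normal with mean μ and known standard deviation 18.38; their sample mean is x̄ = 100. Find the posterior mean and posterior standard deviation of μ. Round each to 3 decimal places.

Prior precision 1/τ₀² = 1/7.22² = 0.0191834; data precision n/σ² = 11/18.38² = 0.0325613.
Posterior precision = 0.0191834 + 0.0325613 = 0.0517447, giving posterior SD = 1/√0.0517447 = 4.396.
Posterior mean = (0.0191834·115.48 + 0.0325613·100) / 0.0517447 = 105.739.

Posterior mean ≈ 105.739; posterior SD ≈ 4.396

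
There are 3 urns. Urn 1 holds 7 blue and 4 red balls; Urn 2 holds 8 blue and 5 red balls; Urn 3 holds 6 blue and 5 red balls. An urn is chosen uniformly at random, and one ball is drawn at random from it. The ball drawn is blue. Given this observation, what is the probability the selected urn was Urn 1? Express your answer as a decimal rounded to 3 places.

Posterior probability ≈ 0.354

P(blue|Urn 1) = 0.6364; P(blue|Urn 2) = 0.6154; P(blue|Urn 3) = 0.5455.
Prior × likelihood for each source: 0.333333·0.6364=0.2121, 0.333333·0.6154=0.2051, 0.333333·0.5455=0.1818. Summing gives P(blue) = 0.59907.
P(Urn 1 | blue) = 0.2121 / 0.59907 = 0.354.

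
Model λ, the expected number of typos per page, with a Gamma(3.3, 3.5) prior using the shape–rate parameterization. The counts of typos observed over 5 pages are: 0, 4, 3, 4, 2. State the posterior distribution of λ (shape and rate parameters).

Posterior: Gamma(shape=16.3, rate=8.5)

Total count ∑xᵢ = 13 over n = 5 pages.
Gamma is conjugate to the Poisson likelihood: posterior is Gamma(shape = 3.3+13 = 16.3, rate = 3.5+5 = 8.5).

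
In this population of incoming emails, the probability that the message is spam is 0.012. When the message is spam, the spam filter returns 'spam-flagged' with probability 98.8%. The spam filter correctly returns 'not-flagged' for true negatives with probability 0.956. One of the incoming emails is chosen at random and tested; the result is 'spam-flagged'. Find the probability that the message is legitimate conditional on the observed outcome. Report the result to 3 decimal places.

P(¬H | E) ≈ 0.786

Write H for 'the message is spam'. Prior odds H:¬H = 0.012/0.988 = 0.012146. For the 'spam-flagged' outcome, the likelihood ratio is 0.988/0.044 = 22.455.
Posterior odds = 0.012146 × 22.455 = 0.27273, so P(H|E) = 0.27273/(1+0.27273) = 0.214. Then P(¬H|E) = 1 − 0.214 = 0.786.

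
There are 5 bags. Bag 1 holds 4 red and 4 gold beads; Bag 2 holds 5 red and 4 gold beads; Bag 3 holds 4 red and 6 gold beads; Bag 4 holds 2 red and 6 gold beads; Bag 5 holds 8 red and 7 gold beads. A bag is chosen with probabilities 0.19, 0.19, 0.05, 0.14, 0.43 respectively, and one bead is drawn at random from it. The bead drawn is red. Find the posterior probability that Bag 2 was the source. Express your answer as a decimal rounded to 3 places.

P(red|Bag 1) = 0.5; P(red|Bag 2) = 0.5556; P(red|Bag 3) = 0.4; P(red|Bag 4) = 0.25; P(red|Bag 5) = 0.5333.
Prior × likelihood for each source: 0.19·0.5=0.09500, 0.19·0.5556=0.1056, 0.05·0.4=0.02000, 0.14·0.25=0.03500, 0.43·0.5333=0.2293. Summing gives P(red) = 0.48489.
P(Bag 2 | red) = 0.1056 / 0.48489 = 0.218.

Posterior probability ≈ 0.218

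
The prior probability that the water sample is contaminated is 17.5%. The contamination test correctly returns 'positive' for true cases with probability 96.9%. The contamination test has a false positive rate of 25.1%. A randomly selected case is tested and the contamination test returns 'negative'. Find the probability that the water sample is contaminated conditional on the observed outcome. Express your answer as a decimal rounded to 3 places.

P(H | E) ≈ 0.009

Let H be the event that the water sample is contaminated. P(H) = 0.175, so P(¬H) = 0.825. With E the 'negative' result, P(E|H) = 0.031 and P(E|¬H) = 0.749.
P(E) = 0.031·0.175 + 0.749·0.825 = 0.0054250 + 0.61792 = 0.62335.
By Bayes' theorem, P(H|E) = 0.0054250 / 0.62335 = 0.009.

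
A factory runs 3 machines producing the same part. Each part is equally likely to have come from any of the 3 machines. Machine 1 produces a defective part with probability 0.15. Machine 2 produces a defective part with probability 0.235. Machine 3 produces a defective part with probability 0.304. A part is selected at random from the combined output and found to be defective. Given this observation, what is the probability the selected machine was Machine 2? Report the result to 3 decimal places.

Posterior probability ≈ 0.341

Tabulate prior·likelihood by source: [1] prior 0.333333, lik 0.15, product 0.05000; [2] prior 0.333333, lik 0.235, product 0.07833; [3] prior 0.333333, lik 0.304, product 0.1013.
Normalizing constant = 0.22967; the posterior for Machine 2 is its product over the sum, 0.07833/0.22967 = 0.341.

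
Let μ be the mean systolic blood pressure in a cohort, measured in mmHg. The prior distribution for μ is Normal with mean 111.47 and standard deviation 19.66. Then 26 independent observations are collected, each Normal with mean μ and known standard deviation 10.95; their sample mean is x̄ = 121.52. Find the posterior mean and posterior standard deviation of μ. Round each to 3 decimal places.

With known σ, the Normal prior is conjugate. Weight on the data is w = (n/σ²)/(n/σ² + 1/τ₀²) = 0.216843/(0.216843+0.00258722) = 0.98821.
Posterior mean = w·x̄ + (1−w)·μ₀ = 0.98821·121.52 + 0.011791·111.47 = 121.402. Posterior variance = 1/(0.216843+0.00258722) = 4.55726, so SD = 2.135.

Posterior mean ≈ 121.402; posterior SD ≈ 2.135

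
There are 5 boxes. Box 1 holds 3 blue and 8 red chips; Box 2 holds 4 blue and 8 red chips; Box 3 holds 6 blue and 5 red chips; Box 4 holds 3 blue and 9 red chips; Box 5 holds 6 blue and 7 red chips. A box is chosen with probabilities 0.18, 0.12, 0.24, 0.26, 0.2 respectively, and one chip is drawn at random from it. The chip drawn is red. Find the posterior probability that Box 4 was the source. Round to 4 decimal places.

Posterior probability ≈ 0.3132

P(red|Box 1) = 0.7273; P(red|Box 2) = 0.6667; P(red|Box 3) = 0.4545; P(red|Box 4) = 0.75; P(red|Box 5) = 0.5385.
Prior × likelihood for each source: 0.18·0.7273=0.1309, 0.12·0.6667=0.08000, 0.24·0.4545=0.1091, 0.26·0.75=0.1950, 0.2·0.5385=0.1077. Summing gives P(red) = 0.62269.
P(Box 4 | red) = 0.1950 / 0.62269 = 0.3132.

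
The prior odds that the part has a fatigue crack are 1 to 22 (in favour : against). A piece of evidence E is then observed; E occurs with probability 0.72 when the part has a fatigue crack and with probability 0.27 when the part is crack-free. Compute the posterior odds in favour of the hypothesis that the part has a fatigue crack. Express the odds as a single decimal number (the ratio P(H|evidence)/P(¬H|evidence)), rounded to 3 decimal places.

Posterior odds ≈ 0.121

Prior odds = 1/22 = 0.045455. In log-odds, ln(0.045455) = -3.0910.
Add log likelihood ratio: ln(2.6667) = 0.98083.
Posterior log-odds = -2.1102, so posterior odds = exp(-2.1102) = 0.12121.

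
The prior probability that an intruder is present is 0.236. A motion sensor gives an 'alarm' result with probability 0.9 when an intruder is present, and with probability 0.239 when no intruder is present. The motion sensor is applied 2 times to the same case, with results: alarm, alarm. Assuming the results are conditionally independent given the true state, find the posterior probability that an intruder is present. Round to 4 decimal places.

Posterior P(H) ≈ 0.8141

Let H be the event that an intruder is present; start with P(H) = 0.236. P('alarm'|H) = 0.9, P('alarm'|¬H) = 0.239.
Update on result 1 ('alarm'): P(H) ← 0.9·0.2360 / (0.9·0.2360 + 0.239·0.7640) = 0.21240/0.39500 = 0.5377.
Update on result 2 ('alarm'): P(H) ← 0.9·0.5377 / (0.9·0.5377 + 0.239·0.4623) = 0.48395/0.59444 = 0.8141.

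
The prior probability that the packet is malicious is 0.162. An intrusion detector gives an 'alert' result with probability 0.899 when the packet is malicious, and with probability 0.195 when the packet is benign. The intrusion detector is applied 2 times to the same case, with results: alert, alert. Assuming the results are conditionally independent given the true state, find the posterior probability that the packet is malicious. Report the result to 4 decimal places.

With H the event that the packet is malicious, the joint likelihood of the observed sequence is P(data|H) = 0.899·0.899 = 0.80820 and P(data|¬H) = 0.195·0.195 = 0.038025.
Bayes: P(H|data) = 0.162·0.80820 / (0.162·0.80820 + 0.838·0.038025) = 0.13093/0.16279 = 0.8043.

Posterior P(H) ≈ 0.8043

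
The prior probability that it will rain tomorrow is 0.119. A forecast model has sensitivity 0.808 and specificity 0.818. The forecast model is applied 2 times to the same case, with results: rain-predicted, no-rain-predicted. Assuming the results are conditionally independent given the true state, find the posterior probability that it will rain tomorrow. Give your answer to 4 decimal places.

Posterior P(H) ≈ 0.1234

With H the event that it will rain tomorrow, the joint likelihood of the observed sequence is P(data|H) = 0.808·0.192 = 0.15514 and P(data|¬H) = 0.182·0.818 = 0.14888.
Bayes: P(H|data) = 0.119·0.15514 / (0.119·0.15514 + 0.881·0.14888) = 0.018461/0.14962 = 0.1234.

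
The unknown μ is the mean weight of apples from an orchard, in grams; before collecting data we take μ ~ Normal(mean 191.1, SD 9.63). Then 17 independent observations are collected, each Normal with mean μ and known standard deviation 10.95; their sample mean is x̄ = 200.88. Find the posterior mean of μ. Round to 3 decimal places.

With known σ, the Normal prior is conjugate. Weight on the data is w = (n/σ²)/(n/σ² + 1/τ₀²) = 0.141782/(0.141782+0.0107832) = 0.92932.
Posterior mean = w·x̄ + (1−w)·μ₀ = 0.92932·200.88 + 0.070679·191.1 = 200.189.

Posterior mean ≈ 200.189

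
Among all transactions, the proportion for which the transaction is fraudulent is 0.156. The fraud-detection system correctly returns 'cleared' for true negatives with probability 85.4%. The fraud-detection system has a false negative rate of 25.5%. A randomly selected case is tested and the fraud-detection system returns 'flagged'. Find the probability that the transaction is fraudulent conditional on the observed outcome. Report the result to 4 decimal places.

P(H | E) ≈ 0.4854

Write H for 'the transaction is fraudulent'. Prior odds H:¬H = 0.156/0.844 = 0.18483. For the 'flagged' outcome, the likelihood ratio is 0.745/0.146 = 5.1027.
Posterior odds = 0.18483 × 5.1027 = 0.94316, so P(H|E) = 0.94316/(1+0.94316) = 0.4854.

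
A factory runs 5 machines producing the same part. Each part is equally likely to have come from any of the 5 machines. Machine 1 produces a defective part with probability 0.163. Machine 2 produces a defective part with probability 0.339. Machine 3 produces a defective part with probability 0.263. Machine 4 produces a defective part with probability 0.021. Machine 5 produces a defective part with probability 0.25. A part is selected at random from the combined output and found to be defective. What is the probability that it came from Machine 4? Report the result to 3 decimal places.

Tabulate prior·likelihood by source: [1] prior 0.2, lik 0.163, product 0.03260; [2] prior 0.2, lik 0.339, product 0.06780; [3] prior 0.2, lik 0.263, product 0.05260; [4] prior 0.2, lik 0.021, product 0.004200; [5] prior 0.2, lik 0.25, product 0.05000.
Normalizing constant = 0.20720; the posterior for Machine 4 is its product over the sum, 0.004200/0.20720 = 0.020.

Posterior probability ≈ 0.020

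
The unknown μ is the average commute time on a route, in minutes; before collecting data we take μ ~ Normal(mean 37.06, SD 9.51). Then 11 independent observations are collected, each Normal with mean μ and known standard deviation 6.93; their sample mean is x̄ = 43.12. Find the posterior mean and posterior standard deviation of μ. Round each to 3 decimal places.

Posterior mean ≈ 42.841; posterior SD ≈ 2.041

Prior precision 1/τ₀² = 1/9.51² = 0.0110570; data precision n/σ² = 11/6.93² = 0.229048.
Posterior precision = 0.0110570 + 0.229048 = 0.240105, giving posterior SD = 1/√0.240105 = 2.041.
Posterior mean = (0.0110570·37.06 + 0.229048·43.12) / 0.240105 = 42.841.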